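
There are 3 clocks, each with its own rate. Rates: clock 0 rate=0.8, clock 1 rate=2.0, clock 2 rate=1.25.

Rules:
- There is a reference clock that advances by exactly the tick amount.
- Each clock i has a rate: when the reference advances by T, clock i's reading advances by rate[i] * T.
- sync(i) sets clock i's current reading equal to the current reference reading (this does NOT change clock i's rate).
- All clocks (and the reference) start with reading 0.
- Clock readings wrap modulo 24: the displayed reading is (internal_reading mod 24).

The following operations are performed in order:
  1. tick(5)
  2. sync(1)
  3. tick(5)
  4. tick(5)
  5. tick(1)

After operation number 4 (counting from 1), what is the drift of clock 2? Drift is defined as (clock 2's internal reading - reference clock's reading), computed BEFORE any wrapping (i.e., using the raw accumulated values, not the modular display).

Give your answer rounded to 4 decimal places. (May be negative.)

After op 1 tick(5): ref=5.0000 raw=[4.0000 10.0000 6.2500]
After op 2 sync(1): ref=5.0000 raw=[4.0000 5.0000 6.2500]
After op 3 tick(5): ref=10.0000 raw=[8.0000 15.0000 12.5000]
After op 4 tick(5): ref=15.0000 raw=[12.0000 25.0000 18.7500]
Drift of clock 2 after op 4: 18.7500 - 15.0000 = 3.7500

Answer: 3.7500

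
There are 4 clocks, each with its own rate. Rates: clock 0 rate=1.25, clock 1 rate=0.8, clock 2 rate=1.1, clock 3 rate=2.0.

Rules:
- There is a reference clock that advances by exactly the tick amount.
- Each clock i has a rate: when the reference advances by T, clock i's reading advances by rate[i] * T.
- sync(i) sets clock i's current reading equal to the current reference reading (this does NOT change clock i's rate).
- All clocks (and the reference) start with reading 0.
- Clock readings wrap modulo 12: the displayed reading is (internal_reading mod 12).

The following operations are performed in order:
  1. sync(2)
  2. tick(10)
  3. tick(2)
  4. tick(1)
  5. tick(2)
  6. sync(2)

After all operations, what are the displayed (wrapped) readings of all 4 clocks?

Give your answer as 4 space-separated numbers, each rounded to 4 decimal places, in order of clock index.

After op 1 sync(2): ref=0.0000 raw=[0.0000 0.0000 0.0000 0.0000]
After op 2 tick(10): ref=10.0000 raw=[12.5000 8.0000 11.0000 20.0000]
After op 3 tick(2): ref=12.0000 raw=[15.0000 9.6000 13.2000 24.0000]
After op 4 tick(1): ref=13.0000 raw=[16.2500 10.4000 14.3000 26.0000]
After op 5 tick(2): ref=15.0000 raw=[18.7500 12.0000 16.5000 30.0000]
After op 6 sync(2): ref=15.0000 raw=[18.7500 12.0000 15.0000 30.0000]
Wrap final raw readings (mod 12): 18.7500 mod 12 = 6.7500; 12.0000 mod 12 = 0.0000; 15.0000 mod 12 = 3.0000; 30.0000 mod 12 = 6.0000

Answer: 6.7500 0.0000 3.0000 6.0000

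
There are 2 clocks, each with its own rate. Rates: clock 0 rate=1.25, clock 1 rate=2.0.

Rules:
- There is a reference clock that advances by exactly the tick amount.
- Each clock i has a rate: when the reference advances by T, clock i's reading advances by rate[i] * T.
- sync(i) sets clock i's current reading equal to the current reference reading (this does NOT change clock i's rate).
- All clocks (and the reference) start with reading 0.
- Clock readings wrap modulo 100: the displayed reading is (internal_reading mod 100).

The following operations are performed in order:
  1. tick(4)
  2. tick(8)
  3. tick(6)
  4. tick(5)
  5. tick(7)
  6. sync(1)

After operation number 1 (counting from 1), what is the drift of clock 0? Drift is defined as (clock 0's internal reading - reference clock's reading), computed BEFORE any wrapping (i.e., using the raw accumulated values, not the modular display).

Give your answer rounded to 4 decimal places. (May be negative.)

After op 1 tick(4): ref=4.0000 raw=[5.0000 8.0000]
Drift of clock 0 after op 1: 5.0000 - 4.0000 = 1.0000

Answer: 1.0000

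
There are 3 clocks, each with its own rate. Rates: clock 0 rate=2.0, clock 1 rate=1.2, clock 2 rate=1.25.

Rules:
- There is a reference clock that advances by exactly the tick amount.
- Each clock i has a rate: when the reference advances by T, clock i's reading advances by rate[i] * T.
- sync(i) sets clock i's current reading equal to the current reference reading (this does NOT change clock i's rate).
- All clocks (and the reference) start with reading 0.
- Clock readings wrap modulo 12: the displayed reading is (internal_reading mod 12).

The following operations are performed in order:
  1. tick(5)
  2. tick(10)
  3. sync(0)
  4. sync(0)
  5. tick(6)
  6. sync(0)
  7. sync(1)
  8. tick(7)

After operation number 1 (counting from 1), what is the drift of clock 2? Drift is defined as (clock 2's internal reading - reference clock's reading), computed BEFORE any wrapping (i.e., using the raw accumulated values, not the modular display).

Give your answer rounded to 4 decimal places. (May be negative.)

After op 1 tick(5): ref=5.0000 raw=[10.0000 6.0000 6.2500]
Drift of clock 2 after op 1: 6.2500 - 5.0000 = 1.2500

Answer: 1.2500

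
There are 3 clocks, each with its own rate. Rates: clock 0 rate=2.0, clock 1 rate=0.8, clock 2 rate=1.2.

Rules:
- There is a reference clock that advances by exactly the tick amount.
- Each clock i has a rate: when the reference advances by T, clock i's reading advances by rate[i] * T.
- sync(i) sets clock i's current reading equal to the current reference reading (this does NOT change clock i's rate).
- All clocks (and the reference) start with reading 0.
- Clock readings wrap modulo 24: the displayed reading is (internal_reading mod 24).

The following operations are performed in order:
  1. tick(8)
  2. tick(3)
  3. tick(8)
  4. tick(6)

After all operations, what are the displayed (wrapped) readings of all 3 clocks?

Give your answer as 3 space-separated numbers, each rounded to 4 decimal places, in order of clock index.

Answer: 2.0000 20.0000 6.0000

Derivation:
After op 1 tick(8): ref=8.0000 raw=[16.0000 6.4000 9.6000]
After op 2 tick(3): ref=11.0000 raw=[22.0000 8.8000 13.2000]
After op 3 tick(8): ref=19.0000 raw=[38.0000 15.2000 22.8000]
After op 4 tick(6): ref=25.0000 raw=[50.0000 20.0000 30.0000]
Wrap final raw readings (mod 24): 50.0000 mod 24 = 2.0000; 20.0000 mod 24 = 20.0000; 30.0000 mod 24 = 6.0000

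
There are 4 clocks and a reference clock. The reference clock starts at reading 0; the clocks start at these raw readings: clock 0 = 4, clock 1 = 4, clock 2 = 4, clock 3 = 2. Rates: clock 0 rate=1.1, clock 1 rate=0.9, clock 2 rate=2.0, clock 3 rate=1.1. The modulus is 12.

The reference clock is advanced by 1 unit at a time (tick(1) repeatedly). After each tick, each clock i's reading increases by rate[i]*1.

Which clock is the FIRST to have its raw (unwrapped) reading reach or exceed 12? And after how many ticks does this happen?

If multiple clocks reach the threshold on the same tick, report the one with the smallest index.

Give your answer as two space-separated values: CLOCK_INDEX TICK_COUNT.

clock 0: start=4, rate=1.1, needs 12-4 = 8; ticks = ceil(8/1.1) = ceil(7.2727) = 8; reading at tick 8 = 4 + 1.1*8 = 12.8000
clock 1: start=4, rate=0.9, needs 12-4 = 8; ticks = ceil(8/0.9) = ceil(8.8889) = 9; reading at tick 9 = 4 + 0.9*9 = 12.1000
clock 2: start=4, rate=2.0, needs 12-4 = 8; ticks = ceil(8/2.0) = ceil(4.0000) = 4; reading at tick 4 = 4 + 2.0*4 = 12.0000
clock 3: start=2, rate=1.1, needs 12-2 = 10; ticks = ceil(10/1.1) = ceil(9.0909) = 10; reading at tick 10 = 2 + 1.1*10 = 13.0000
Minimum tick count = 4; winners = [2]; smallest index = 2

Answer: 2 4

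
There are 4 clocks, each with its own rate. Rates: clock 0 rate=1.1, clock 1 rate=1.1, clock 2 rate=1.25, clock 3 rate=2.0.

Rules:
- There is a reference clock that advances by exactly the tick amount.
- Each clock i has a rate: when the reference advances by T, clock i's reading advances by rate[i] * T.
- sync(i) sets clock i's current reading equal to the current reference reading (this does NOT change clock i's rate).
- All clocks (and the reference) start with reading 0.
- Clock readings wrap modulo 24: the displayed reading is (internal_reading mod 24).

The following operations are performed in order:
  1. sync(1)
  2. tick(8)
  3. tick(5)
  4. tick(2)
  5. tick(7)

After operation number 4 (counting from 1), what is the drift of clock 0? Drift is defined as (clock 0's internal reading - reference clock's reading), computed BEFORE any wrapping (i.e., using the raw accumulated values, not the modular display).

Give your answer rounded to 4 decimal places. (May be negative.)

After op 1 sync(1): ref=0.0000 raw=[0.0000 0.0000 0.0000 0.0000]
After op 2 tick(8): ref=8.0000 raw=[8.8000 8.8000 10.0000 16.0000]
After op 3 tick(5): ref=13.0000 raw=[14.3000 14.3000 16.2500 26.0000]
After op 4 tick(2): ref=15.0000 raw=[16.5000 16.5000 18.7500 30.0000]
Drift of clock 0 after op 4: 16.5000 - 15.0000 = 1.5000

Answer: 1.5000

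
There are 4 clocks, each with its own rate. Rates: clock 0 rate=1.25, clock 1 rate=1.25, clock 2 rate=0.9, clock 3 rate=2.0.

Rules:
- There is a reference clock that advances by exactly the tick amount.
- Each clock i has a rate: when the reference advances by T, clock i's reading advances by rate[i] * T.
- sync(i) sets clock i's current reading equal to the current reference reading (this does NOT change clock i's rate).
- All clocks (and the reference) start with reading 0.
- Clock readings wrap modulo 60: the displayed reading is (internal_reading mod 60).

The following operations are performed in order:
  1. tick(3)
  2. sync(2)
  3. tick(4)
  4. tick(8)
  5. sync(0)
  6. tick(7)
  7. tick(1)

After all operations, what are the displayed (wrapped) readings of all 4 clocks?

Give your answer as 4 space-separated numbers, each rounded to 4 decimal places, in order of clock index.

After op 1 tick(3): ref=3.0000 raw=[3.7500 3.7500 2.7000 6.0000]
After op 2 sync(2): ref=3.0000 raw=[3.7500 3.7500 3.0000 6.0000]
After op 3 tick(4): ref=7.0000 raw=[8.7500 8.7500 6.6000 14.0000]
After op 4 tick(8): ref=15.0000 raw=[18.7500 18.7500 13.8000 30.0000]
After op 5 sync(0): ref=15.0000 raw=[15.0000 18.7500 13.8000 30.0000]
After op 6 tick(7): ref=22.0000 raw=[23.7500 27.5000 20.1000 44.0000]
After op 7 tick(1): ref=23.0000 raw=[25.0000 28.7500 21.0000 46.0000]
Wrap final raw readings (mod 60): 25.0000 mod 60 = 25.0000; 28.7500 mod 60 = 28.7500; 21.0000 mod 60 = 21.0000; 46.0000 mod 60 = 46.0000

Answer: 25.0000 28.7500 21.0000 46.0000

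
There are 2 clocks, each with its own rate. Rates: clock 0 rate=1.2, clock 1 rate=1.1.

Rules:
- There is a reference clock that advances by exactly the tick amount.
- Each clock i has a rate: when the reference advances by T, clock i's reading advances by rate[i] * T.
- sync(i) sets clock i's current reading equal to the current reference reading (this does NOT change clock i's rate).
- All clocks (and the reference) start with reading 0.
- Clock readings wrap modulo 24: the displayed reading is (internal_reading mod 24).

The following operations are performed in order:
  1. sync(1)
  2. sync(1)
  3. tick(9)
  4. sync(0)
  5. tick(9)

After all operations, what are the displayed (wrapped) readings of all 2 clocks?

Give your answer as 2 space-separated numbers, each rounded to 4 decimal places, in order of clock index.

After op 1 sync(1): ref=0.0000 raw=[0.0000 0.0000]
After op 2 sync(1): ref=0.0000 raw=[0.0000 0.0000]
After op 3 tick(9): ref=9.0000 raw=[10.8000 9.9000]
After op 4 sync(0): ref=9.0000 raw=[9.0000 9.9000]
After op 5 tick(9): ref=18.0000 raw=[19.8000 19.8000]
Wrap final raw readings (mod 24): 19.8000 mod 24 = 19.8000; 19.8000 mod 24 = 19.8000

Answer: 19.8000 19.8000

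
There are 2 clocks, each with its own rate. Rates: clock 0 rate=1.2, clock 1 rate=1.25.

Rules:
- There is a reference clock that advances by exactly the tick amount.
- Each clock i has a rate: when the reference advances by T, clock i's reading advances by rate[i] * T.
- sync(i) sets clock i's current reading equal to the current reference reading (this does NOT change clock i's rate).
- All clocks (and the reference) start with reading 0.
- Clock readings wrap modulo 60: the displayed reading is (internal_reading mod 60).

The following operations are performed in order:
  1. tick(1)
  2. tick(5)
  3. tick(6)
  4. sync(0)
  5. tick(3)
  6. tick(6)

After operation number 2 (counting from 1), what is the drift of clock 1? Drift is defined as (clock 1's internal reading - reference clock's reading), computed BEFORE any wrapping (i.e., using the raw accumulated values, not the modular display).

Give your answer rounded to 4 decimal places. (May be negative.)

Answer: 1.5000

Derivation:
After op 1 tick(1): ref=1.0000 raw=[1.2000 1.2500]
After op 2 tick(5): ref=6.0000 raw=[7.2000 7.5000]
Drift of clock 1 after op 2: 7.5000 - 6.0000 = 1.5000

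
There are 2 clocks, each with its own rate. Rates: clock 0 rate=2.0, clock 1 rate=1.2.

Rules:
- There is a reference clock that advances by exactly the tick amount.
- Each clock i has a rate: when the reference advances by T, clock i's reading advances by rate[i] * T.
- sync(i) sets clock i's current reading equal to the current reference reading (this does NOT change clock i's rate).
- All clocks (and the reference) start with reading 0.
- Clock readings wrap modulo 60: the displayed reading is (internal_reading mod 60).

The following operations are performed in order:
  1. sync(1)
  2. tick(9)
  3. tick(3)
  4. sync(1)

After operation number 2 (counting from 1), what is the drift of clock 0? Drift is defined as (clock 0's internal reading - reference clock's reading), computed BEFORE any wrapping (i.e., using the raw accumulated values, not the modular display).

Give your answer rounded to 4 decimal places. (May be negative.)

After op 1 sync(1): ref=0.0000 raw=[0.0000 0.0000]
After op 2 tick(9): ref=9.0000 raw=[18.0000 10.8000]
Drift of clock 0 after op 2: 18.0000 - 9.0000 = 9.0000

Answer: 9.0000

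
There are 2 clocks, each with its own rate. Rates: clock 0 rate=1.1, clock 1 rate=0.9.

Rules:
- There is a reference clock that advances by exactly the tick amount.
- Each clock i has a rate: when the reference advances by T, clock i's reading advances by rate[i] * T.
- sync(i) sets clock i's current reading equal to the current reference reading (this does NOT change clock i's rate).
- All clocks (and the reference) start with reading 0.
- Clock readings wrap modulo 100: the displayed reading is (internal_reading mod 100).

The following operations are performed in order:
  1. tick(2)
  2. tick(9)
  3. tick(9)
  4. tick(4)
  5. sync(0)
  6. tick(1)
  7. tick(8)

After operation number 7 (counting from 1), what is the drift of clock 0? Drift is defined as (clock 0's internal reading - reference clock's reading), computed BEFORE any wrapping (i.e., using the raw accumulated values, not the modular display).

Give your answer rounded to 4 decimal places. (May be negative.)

After op 1 tick(2): ref=2.0000 raw=[2.2000 1.8000]
After op 2 tick(9): ref=11.0000 raw=[12.1000 9.9000]
After op 3 tick(9): ref=20.0000 raw=[22.0000 18.0000]
After op 4 tick(4): ref=24.0000 raw=[26.4000 21.6000]
After op 5 sync(0): ref=24.0000 raw=[24.0000 21.6000]
After op 6 tick(1): ref=25.0000 raw=[25.1000 22.5000]
After op 7 tick(8): ref=33.0000 raw=[33.9000 29.7000]
Drift of clock 0 after op 7: 33.9000 - 33.0000 = 0.9000

Answer: 0.9000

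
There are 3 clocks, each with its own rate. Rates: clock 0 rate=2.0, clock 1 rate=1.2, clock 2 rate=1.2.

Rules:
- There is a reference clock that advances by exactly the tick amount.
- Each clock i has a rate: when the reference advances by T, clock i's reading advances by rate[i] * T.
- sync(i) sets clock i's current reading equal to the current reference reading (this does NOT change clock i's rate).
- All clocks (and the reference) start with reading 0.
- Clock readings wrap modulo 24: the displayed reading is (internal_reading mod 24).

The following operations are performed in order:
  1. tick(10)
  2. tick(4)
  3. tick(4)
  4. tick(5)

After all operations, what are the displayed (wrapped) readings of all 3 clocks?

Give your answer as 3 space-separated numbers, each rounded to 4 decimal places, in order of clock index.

After op 1 tick(10): ref=10.0000 raw=[20.0000 12.0000 12.0000]
After op 2 tick(4): ref=14.0000 raw=[28.0000 16.8000 16.8000]
After op 3 tick(4): ref=18.0000 raw=[36.0000 21.6000 21.6000]
After op 4 tick(5): ref=23.0000 raw=[46.0000 27.6000 27.6000]
Wrap final raw readings (mod 24): 46.0000 mod 24 = 22.0000; 27.6000 mod 24 = 3.6000; 27.6000 mod 24 = 3.6000

Answer: 22.0000 3.6000 3.6000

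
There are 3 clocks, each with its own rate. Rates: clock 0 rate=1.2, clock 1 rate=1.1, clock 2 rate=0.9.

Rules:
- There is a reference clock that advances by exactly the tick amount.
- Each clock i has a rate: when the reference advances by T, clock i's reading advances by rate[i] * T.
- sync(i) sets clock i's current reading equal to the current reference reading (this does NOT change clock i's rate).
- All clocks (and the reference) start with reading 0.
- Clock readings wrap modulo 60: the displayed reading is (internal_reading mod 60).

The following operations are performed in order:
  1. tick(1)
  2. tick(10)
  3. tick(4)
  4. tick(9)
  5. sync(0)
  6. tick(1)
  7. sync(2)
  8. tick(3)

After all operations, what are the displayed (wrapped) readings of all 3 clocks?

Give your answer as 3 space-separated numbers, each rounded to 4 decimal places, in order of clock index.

After op 1 tick(1): ref=1.0000 raw=[1.2000 1.1000 0.9000]
After op 2 tick(10): ref=11.0000 raw=[13.2000 12.1000 9.9000]
After op 3 tick(4): ref=15.0000 raw=[18.0000 16.5000 13.5000]
After op 4 tick(9): ref=24.0000 raw=[28.8000 26.4000 21.6000]
After op 5 sync(0): ref=24.0000 raw=[24.0000 26.4000 21.6000]
After op 6 tick(1): ref=25.0000 raw=[25.2000 27.5000 22.5000]
After op 7 sync(2): ref=25.0000 raw=[25.2000 27.5000 25.0000]
After op 8 tick(3): ref=28.0000 raw=[28.8000 30.8000 27.7000]
Wrap final raw readings (mod 60): 28.8000 mod 60 = 28.8000; 30.8000 mod 60 = 30.8000; 27.7000 mod 60 = 27.7000

Answer: 28.8000 30.8000 27.7000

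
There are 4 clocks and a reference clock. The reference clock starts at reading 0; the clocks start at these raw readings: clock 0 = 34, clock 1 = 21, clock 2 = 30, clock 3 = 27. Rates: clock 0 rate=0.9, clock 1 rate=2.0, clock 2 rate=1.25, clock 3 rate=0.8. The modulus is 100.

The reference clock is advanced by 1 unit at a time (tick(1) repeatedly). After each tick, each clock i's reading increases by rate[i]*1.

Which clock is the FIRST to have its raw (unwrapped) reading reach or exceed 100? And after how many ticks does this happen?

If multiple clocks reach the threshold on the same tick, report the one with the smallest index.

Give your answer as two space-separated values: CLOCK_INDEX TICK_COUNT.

clock 0: start=34, rate=0.9, needs 100-34 = 66; ticks = ceil(66/0.9) = ceil(73.3333) = 74; reading at tick 74 = 34 + 0.9*74 = 100.6000
clock 1: start=21, rate=2.0, needs 100-21 = 79; ticks = ceil(79/2.0) = ceil(39.5000) = 40; reading at tick 40 = 21 + 2.0*40 = 101.0000
clock 2: start=30, rate=1.25, needs 100-30 = 70; ticks = ceil(70/1.25) = ceil(56.0000) = 56; reading at tick 56 = 30 + 1.25*56 = 100.0000
clock 3: start=27, rate=0.8, needs 100-27 = 73; ticks = ceil(73/0.8) = ceil(91.2500) = 92; reading at tick 92 = 27 + 0.8*92 = 100.6000
Minimum tick count = 40; winners = [1]; smallest index = 1

Answer: 1 40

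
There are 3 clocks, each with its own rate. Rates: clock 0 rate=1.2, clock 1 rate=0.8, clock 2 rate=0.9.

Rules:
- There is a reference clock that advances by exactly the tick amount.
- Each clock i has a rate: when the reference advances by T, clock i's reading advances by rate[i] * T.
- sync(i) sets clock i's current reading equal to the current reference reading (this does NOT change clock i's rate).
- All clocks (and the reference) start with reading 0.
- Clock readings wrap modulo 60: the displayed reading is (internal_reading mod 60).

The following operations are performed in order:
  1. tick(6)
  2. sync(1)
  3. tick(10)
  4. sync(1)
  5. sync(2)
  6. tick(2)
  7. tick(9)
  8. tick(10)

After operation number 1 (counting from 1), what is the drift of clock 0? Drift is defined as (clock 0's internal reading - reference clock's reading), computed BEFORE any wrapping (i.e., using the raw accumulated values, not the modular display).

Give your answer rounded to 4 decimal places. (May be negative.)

After op 1 tick(6): ref=6.0000 raw=[7.2000 4.8000 5.4000]
Drift of clock 0 after op 1: 7.2000 - 6.0000 = 1.2000

Answer: 1.2000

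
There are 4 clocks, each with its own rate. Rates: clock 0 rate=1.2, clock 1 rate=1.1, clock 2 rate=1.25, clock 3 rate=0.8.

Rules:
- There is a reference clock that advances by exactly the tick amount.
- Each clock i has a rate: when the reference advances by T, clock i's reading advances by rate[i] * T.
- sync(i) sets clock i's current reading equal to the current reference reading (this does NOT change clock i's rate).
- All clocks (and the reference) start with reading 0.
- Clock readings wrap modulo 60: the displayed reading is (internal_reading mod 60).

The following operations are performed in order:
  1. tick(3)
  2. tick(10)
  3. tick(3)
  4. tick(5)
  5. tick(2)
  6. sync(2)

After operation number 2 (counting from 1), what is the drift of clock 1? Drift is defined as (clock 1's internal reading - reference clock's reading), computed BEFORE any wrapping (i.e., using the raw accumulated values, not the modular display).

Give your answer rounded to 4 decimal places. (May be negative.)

After op 1 tick(3): ref=3.0000 raw=[3.6000 3.3000 3.7500 2.4000]
After op 2 tick(10): ref=13.0000 raw=[15.6000 14.3000 16.2500 10.4000]
Drift of clock 1 after op 2: 14.3000 - 13.0000 = 1.3000

Answer: 1.3000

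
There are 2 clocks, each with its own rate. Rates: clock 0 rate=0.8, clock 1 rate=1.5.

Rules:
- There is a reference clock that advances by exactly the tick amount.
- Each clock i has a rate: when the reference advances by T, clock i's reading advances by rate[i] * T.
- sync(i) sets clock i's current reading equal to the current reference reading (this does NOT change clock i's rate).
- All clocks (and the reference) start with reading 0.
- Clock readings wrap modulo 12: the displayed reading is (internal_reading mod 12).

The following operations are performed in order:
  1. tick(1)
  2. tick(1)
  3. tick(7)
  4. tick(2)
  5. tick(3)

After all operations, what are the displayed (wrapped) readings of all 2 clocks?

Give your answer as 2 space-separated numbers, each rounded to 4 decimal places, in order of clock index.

After op 1 tick(1): ref=1.0000 raw=[0.8000 1.5000]
After op 2 tick(1): ref=2.0000 raw=[1.6000 3.0000]
After op 3 tick(7): ref=9.0000 raw=[7.2000 13.5000]
After op 4 tick(2): ref=11.0000 raw=[8.8000 16.5000]
After op 5 tick(3): ref=14.0000 raw=[11.2000 21.0000]
Wrap final raw readings (mod 12): 11.2000 mod 12 = 11.2000; 21.0000 mod 12 = 9.0000

Answer: 11.2000 9.0000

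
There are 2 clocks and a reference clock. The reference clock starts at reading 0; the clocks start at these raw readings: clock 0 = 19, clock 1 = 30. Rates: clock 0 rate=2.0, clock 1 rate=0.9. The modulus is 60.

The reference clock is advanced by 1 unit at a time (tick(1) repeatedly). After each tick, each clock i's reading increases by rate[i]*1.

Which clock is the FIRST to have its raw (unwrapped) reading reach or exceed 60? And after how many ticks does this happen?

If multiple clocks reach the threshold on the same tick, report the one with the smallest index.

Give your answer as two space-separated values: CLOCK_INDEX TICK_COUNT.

Answer: 0 21

Derivation:
clock 0: start=19, rate=2.0, needs 60-19 = 41; ticks = ceil(41/2.0) = ceil(20.5000) = 21; reading at tick 21 = 19 + 2.0*21 = 61.0000
clock 1: start=30, rate=0.9, needs 60-30 = 30; ticks = ceil(30/0.9) = ceil(33.3333) = 34; reading at tick 34 = 30 + 0.9*34 = 60.6000
Minimum tick count = 21; winners = [0]; smallest index = 0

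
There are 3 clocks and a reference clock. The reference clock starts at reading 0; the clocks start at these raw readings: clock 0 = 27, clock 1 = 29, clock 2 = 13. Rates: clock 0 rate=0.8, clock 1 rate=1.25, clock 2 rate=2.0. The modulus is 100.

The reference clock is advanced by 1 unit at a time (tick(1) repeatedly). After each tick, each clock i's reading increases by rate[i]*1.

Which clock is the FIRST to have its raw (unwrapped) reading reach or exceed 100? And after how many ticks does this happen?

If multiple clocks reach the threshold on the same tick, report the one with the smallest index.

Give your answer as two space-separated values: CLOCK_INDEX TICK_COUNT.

Answer: 2 44

Derivation:
clock 0: start=27, rate=0.8, needs 100-27 = 73; ticks = ceil(73/0.8) = ceil(91.2500) = 92; reading at tick 92 = 27 + 0.8*92 = 100.6000
clock 1: start=29, rate=1.25, needs 100-29 = 71; ticks = ceil(71/1.25) = ceil(56.8000) = 57; reading at tick 57 = 29 + 1.25*57 = 100.2500
clock 2: start=13, rate=2.0, needs 100-13 = 87; ticks = ceil(87/2.0) = ceil(43.5000) = 44; reading at tick 44 = 13 + 2.0*44 = 101.0000
Minimum tick count = 44; winners = [2]; smallest index = 2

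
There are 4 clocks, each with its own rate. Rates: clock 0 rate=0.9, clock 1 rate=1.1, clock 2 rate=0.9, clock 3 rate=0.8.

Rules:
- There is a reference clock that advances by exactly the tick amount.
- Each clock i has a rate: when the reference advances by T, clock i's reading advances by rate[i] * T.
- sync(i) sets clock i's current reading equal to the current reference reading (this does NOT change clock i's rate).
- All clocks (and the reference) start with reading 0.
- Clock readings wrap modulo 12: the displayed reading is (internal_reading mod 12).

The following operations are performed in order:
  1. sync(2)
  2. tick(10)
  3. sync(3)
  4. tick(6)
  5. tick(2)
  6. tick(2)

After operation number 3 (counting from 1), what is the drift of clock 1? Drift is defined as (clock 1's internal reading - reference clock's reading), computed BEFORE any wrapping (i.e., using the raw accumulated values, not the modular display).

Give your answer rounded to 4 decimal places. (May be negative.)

Answer: 1.0000

Derivation:
After op 1 sync(2): ref=0.0000 raw=[0.0000 0.0000 0.0000 0.0000]
After op 2 tick(10): ref=10.0000 raw=[9.0000 11.0000 9.0000 8.0000]
After op 3 sync(3): ref=10.0000 raw=[9.0000 11.0000 9.0000 10.0000]
Drift of clock 1 after op 3: 11.0000 - 10.0000 = 1.0000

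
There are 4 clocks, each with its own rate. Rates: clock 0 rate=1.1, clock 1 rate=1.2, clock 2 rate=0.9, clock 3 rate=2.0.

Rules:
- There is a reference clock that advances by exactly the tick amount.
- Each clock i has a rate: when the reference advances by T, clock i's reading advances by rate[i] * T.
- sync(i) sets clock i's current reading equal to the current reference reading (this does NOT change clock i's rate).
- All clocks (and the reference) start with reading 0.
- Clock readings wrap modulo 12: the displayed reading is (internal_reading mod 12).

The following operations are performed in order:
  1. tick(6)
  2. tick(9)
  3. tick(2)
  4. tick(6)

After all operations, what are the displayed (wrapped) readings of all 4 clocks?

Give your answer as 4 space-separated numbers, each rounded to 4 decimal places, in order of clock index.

After op 1 tick(6): ref=6.0000 raw=[6.6000 7.2000 5.4000 12.0000]
After op 2 tick(9): ref=15.0000 raw=[16.5000 18.0000 13.5000 30.0000]
After op 3 tick(2): ref=17.0000 raw=[18.7000 20.4000 15.3000 34.0000]
After op 4 tick(6): ref=23.0000 raw=[25.3000 27.6000 20.7000 46.0000]
Wrap final raw readings (mod 12): 25.3000 mod 12 = 1.3000; 27.6000 mod 12 = 3.6000; 20.7000 mod 12 = 8.7000; 46.0000 mod 12 = 10.0000

Answer: 1.3000 3.6000 8.7000 10.0000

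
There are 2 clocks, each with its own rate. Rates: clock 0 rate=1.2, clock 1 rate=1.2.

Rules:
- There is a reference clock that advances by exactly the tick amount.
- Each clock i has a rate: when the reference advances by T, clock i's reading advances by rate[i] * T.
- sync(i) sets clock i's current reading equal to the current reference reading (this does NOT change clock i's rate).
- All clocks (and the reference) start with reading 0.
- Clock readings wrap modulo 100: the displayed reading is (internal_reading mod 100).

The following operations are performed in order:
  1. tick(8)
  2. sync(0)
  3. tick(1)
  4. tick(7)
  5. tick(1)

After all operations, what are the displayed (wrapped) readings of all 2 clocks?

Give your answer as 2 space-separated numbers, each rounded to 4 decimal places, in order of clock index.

After op 1 tick(8): ref=8.0000 raw=[9.6000 9.6000]
After op 2 sync(0): ref=8.0000 raw=[8.0000 9.6000]
After op 3 tick(1): ref=9.0000 raw=[9.2000 10.8000]
After op 4 tick(7): ref=16.0000 raw=[17.6000 19.2000]
After op 5 tick(1): ref=17.0000 raw=[18.8000 20.4000]
Wrap final raw readings (mod 100): 18.8000 mod 100 = 18.8000; 20.4000 mod 100 = 20.4000

Answer: 18.8000 20.4000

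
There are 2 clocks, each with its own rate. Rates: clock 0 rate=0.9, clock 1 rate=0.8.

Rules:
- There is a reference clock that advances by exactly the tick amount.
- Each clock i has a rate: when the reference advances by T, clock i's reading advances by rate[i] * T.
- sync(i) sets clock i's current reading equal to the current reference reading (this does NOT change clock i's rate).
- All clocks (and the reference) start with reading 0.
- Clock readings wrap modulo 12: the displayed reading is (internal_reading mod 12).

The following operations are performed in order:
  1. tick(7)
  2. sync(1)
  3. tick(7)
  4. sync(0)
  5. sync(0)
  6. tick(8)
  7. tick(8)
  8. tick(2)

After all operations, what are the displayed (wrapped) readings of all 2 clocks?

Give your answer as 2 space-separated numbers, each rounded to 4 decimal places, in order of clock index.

Answer: 6.2000 3.0000

Derivation:
After op 1 tick(7): ref=7.0000 raw=[6.3000 5.6000]
After op 2 sync(1): ref=7.0000 raw=[6.3000 7.0000]
After op 3 tick(7): ref=14.0000 raw=[12.6000 12.6000]
After op 4 sync(0): ref=14.0000 raw=[14.0000 12.6000]
After op 5 sync(0): ref=14.0000 raw=[14.0000 12.6000]
After op 6 tick(8): ref=22.0000 raw=[21.2000 19.0000]
After op 7 tick(8): ref=30.0000 raw=[28.4000 25.4000]
After op 8 tick(2): ref=32.0000 raw=[30.2000 27.0000]
Wrap final raw readings (mod 12): 30.2000 mod 12 = 6.2000; 27.0000 mod 12 = 3.0000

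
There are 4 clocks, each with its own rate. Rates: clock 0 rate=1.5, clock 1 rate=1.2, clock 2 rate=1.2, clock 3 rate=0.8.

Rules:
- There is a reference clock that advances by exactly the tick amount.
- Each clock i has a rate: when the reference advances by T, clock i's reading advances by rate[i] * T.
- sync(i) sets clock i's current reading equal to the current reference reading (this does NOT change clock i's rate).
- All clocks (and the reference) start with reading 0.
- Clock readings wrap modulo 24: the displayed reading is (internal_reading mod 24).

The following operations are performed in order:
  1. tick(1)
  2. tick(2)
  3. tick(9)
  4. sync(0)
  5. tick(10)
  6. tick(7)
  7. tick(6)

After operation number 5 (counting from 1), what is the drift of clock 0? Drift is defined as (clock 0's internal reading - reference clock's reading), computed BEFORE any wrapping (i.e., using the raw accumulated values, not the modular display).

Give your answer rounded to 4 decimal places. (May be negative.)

Answer: 5.0000

Derivation:
After op 1 tick(1): ref=1.0000 raw=[1.5000 1.2000 1.2000 0.8000]
After op 2 tick(2): ref=3.0000 raw=[4.5000 3.6000 3.6000 2.4000]
After op 3 tick(9): ref=12.0000 raw=[18.0000 14.4000 14.4000 9.6000]
After op 4 sync(0): ref=12.0000 raw=[12.0000 14.4000 14.4000 9.6000]
After op 5 tick(10): ref=22.0000 raw=[27.0000 26.4000 26.4000 17.6000]
Drift of clock 0 after op 5: 27.0000 - 22.0000 = 5.0000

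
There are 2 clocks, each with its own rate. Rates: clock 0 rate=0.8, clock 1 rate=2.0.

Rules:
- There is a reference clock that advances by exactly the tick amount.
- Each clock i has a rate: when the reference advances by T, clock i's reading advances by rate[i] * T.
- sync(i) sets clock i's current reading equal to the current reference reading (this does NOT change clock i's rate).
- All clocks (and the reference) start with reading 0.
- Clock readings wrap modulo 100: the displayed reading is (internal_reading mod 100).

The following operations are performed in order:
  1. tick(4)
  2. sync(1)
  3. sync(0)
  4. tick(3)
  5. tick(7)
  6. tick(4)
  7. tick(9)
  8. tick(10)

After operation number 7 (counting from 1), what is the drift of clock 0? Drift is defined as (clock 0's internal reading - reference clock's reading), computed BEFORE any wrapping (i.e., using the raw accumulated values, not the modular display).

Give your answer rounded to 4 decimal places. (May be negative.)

After op 1 tick(4): ref=4.0000 raw=[3.2000 8.0000]
After op 2 sync(1): ref=4.0000 raw=[3.2000 4.0000]
After op 3 sync(0): ref=4.0000 raw=[4.0000 4.0000]
After op 4 tick(3): ref=7.0000 raw=[6.4000 10.0000]
After op 5 tick(7): ref=14.0000 raw=[12.0000 24.0000]
After op 6 tick(4): ref=18.0000 raw=[15.2000 32.0000]
After op 7 tick(9): ref=27.0000 raw=[22.4000 50.0000]
Drift of clock 0 after op 7: 22.4000 - 27.0000 = -4.6000

Answer: -4.6000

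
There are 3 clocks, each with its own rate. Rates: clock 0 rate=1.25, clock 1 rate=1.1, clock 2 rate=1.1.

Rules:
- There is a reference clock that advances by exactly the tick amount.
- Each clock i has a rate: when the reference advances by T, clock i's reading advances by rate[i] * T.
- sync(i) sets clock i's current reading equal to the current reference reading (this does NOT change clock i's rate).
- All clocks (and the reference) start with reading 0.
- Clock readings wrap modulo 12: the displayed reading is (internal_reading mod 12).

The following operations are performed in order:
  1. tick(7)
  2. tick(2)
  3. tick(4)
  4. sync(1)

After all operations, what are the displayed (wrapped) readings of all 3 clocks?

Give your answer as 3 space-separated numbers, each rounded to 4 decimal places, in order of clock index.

Answer: 4.2500 1.0000 2.3000

Derivation:
After op 1 tick(7): ref=7.0000 raw=[8.7500 7.7000 7.7000]
After op 2 tick(2): ref=9.0000 raw=[11.2500 9.9000 9.9000]
After op 3 tick(4): ref=13.0000 raw=[16.2500 14.3000 14.3000]
After op 4 sync(1): ref=13.0000 raw=[16.2500 13.0000 14.3000]
Wrap final raw readings (mod 12): 16.2500 mod 12 = 4.2500; 13.0000 mod 12 = 1.0000; 14.3000 mod 12 = 2.3000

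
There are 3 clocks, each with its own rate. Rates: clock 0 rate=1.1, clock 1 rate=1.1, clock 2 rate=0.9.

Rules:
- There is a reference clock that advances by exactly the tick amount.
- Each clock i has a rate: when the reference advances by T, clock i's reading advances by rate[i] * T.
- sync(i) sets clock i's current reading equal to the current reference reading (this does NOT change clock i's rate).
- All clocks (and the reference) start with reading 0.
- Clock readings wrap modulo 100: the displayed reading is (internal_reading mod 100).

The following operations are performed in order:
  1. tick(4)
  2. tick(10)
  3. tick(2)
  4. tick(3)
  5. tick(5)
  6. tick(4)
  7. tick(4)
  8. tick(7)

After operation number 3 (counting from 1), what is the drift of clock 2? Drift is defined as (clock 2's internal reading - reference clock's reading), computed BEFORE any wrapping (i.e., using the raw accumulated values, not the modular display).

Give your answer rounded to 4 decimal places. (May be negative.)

After op 1 tick(4): ref=4.0000 raw=[4.4000 4.4000 3.6000]
After op 2 tick(10): ref=14.0000 raw=[15.4000 15.4000 12.6000]
After op 3 tick(2): ref=16.0000 raw=[17.6000 17.6000 14.4000]
Drift of clock 2 after op 3: 14.4000 - 16.0000 = -1.6000

Answer: -1.6000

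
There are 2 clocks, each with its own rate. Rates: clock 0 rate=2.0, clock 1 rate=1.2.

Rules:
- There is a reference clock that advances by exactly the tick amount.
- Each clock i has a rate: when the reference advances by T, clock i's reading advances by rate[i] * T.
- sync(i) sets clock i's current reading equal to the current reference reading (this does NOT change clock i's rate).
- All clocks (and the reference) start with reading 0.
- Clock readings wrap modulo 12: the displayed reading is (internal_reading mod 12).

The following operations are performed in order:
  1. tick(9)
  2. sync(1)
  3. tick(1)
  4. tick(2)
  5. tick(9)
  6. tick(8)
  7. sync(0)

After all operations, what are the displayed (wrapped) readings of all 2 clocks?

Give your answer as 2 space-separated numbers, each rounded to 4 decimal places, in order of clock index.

Answer: 5.0000 9.0000

Derivation:
After op 1 tick(9): ref=9.0000 raw=[18.0000 10.8000]
After op 2 sync(1): ref=9.0000 raw=[18.0000 9.0000]
After op 3 tick(1): ref=10.0000 raw=[20.0000 10.2000]
After op 4 tick(2): ref=12.0000 raw=[24.0000 12.6000]
After op 5 tick(9): ref=21.0000 raw=[42.0000 23.4000]
After op 6 tick(8): ref=29.0000 raw=[58.0000 33.0000]
After op 7 sync(0): ref=29.0000 raw=[29.0000 33.0000]
Wrap final raw readings (mod 12): 29.0000 mod 12 = 5.0000; 33.0000 mod 12 = 9.0000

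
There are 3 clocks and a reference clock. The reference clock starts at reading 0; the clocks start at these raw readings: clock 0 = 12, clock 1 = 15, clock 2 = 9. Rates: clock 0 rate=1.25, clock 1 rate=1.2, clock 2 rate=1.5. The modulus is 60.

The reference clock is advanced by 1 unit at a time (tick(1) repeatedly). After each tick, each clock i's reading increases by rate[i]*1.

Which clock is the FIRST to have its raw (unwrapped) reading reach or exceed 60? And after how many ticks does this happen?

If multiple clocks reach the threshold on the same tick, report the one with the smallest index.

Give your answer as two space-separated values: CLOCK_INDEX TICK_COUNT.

Answer: 2 34

Derivation:
clock 0: start=12, rate=1.25, needs 60-12 = 48; ticks = ceil(48/1.25) = ceil(38.4000) = 39; reading at tick 39 = 12 + 1.25*39 = 60.7500
clock 1: start=15, rate=1.2, needs 60-15 = 45; ticks = ceil(45/1.2) = ceil(37.5000) = 38; reading at tick 38 = 15 + 1.2*38 = 60.6000
clock 2: start=9, rate=1.5, needs 60-9 = 51; ticks = ceil(51/1.5) = ceil(34.0000) = 34; reading at tick 34 = 9 + 1.5*34 = 60.0000
Minimum tick count = 34; winners = [2]; smallest index = 2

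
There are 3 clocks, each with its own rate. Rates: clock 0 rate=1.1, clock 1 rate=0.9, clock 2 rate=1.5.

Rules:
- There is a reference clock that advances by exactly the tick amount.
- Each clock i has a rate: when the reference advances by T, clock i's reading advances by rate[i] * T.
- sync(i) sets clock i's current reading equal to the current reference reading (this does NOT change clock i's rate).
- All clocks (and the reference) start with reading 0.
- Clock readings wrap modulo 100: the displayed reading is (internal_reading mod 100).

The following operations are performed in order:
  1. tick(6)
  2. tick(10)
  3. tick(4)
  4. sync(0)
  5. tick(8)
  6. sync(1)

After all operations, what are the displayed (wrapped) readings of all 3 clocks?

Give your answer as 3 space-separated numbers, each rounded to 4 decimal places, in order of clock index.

After op 1 tick(6): ref=6.0000 raw=[6.6000 5.4000 9.0000]
After op 2 tick(10): ref=16.0000 raw=[17.6000 14.4000 24.0000]
After op 3 tick(4): ref=20.0000 raw=[22.0000 18.0000 30.0000]
After op 4 sync(0): ref=20.0000 raw=[20.0000 18.0000 30.0000]
After op 5 tick(8): ref=28.0000 raw=[28.8000 25.2000 42.0000]
After op 6 sync(1): ref=28.0000 raw=[28.8000 28.0000 42.0000]
Wrap final raw readings (mod 100): 28.8000 mod 100 = 28.8000; 28.0000 mod 100 = 28.0000; 42.0000 mod 100 = 42.0000

Answer: 28.8000 28.0000 42.0000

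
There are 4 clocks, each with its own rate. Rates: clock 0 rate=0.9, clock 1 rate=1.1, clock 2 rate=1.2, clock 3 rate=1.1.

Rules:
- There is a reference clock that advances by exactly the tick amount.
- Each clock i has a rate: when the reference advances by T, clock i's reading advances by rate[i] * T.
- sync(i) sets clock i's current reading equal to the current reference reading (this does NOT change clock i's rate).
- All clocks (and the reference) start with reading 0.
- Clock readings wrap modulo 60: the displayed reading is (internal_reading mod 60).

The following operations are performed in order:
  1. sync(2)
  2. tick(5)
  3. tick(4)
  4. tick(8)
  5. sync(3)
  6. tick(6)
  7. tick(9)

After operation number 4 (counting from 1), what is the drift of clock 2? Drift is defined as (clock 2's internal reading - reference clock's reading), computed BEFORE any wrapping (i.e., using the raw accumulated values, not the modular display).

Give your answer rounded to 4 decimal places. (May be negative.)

Answer: 3.4000

Derivation:
After op 1 sync(2): ref=0.0000 raw=[0.0000 0.0000 0.0000 0.0000]
After op 2 tick(5): ref=5.0000 raw=[4.5000 5.5000 6.0000 5.5000]
After op 3 tick(4): ref=9.0000 raw=[8.1000 9.9000 10.8000 9.9000]
After op 4 tick(8): ref=17.0000 raw=[15.3000 18.7000 20.4000 18.7000]
Drift of clock 2 after op 4: 20.4000 - 17.0000 = 3.4000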